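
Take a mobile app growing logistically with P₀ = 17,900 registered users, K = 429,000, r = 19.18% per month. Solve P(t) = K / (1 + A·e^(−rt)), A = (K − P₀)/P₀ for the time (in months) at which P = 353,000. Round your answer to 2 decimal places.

t ≈ 24.35 months

A = (429000 − 17900)/17900 = 22.96648
353000 = 429000/(1 + 22.96648·e^(−0.1918t)) → 1 + 22.96648·e^(−0.1918t) = 1.2153
e^(−0.1918t) = 0.009374 → t = ln(106.67326)/0.1918 = 4.66977/0.1918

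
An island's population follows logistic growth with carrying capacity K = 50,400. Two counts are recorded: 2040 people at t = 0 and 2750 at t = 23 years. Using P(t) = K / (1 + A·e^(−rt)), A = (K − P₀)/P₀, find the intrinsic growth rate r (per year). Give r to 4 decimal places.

A = (50400 − 2040)/2040 = 23.70588
2750 = 50400/(1 + 23.70588·e^(−r·23)) → e^(−23r) = (18.32727 − 1)/23.70588 = 0.730927
r = −ln(0.730927)/23 = 0.31344/23

r ≈ 0.0136 per year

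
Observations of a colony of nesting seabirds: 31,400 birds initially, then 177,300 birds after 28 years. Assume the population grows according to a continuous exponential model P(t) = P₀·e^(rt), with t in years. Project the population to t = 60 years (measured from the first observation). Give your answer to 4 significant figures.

r = ln(177300/31400) / 28 ≈ 0.061823 per year
P(60) = 31400 · e^(0.061823·60) = 31400 · 40.82773 ≈ 1281990.58

≈ 1,282,000 birds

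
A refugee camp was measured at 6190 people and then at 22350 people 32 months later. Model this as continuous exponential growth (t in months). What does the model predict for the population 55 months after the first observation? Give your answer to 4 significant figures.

≈ 56,240 people

r = ln(22350/6190) / 32 ≈ 0.040122 per month
P(55) = 6190 · e^(0.040122·55) = 6190 · 9.08558 ≈ 56239.71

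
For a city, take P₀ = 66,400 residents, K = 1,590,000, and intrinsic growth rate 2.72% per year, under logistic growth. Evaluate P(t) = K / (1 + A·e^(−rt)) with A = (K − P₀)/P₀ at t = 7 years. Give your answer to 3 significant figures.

A = (1590000 − 66400)/66400 = 22.94578
P(7) = 1590000 / (1 + 22.94578·e^(−0.0272·7)) = 1590000 / (1 + 22.94578·0.826628)
= 1590000 / 19.96764 ≈ 79628.85

≈ 79,600 residents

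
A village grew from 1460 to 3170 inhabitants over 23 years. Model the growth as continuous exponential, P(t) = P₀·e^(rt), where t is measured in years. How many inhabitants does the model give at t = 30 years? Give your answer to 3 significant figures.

≈ 4,010 inhabitants

r = ln(3170/1460) / 23 ≈ 0.033708 per year
P(30) = 1460 · e^(0.033708·30) = 1460 · 2.74905 ≈ 4013.61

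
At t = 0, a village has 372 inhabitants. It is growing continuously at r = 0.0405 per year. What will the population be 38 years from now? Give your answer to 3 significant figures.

≈ 1,730 inhabitants

P(38) = 372 · e^(0.0405·38) = 372 · e^(1.539)
= 372 · 4.65993 ≈ 1733.49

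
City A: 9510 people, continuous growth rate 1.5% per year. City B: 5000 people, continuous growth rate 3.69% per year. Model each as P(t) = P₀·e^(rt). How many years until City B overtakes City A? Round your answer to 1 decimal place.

t ≈ 29.4 years

9510·e^(0.015t) = 5000·e^(0.0369t)
9510/5000 = e^((0.0369 − 0.015)t) → ln(1.902) = 0.0219·t
t = 0.64291 / 0.0219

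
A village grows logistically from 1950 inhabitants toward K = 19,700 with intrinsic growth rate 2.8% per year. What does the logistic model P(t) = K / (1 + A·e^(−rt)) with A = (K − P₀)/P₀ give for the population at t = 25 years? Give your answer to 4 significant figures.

≈ 3,569 inhabitants

A = (19700 − 1950)/1950 = 9.10256
P(25) = 19700 / (1 + 9.10256·e^(−0.028·25)) = 19700 / (1 + 9.10256·0.496585)
= 19700 / 5.5202 ≈ 3568.71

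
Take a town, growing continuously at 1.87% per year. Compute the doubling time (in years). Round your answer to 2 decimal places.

doubling time = ln(2) / |r| = 0.69315 / 0.0187

doubling time ≈ 37.07 years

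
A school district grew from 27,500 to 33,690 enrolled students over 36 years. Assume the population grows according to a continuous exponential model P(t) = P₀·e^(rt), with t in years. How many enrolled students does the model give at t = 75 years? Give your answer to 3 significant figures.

≈ 42,000 enrolled students

r = ln(33690/27500) / 36 ≈ 0.005639 per year
P(75) = 27500 · e^(0.005639·75) = 27500 · 1.52645 ≈ 41977.51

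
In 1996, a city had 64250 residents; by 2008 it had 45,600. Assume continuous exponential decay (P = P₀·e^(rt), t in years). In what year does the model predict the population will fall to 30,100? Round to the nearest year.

year 2023

r = ln(45600/64250) / 12 = -0.34287/12 ≈ -0.028573 per year
t = ln(30100/64250) / r = -0.75826/-0.028573 ≈ 26.54 years after 1996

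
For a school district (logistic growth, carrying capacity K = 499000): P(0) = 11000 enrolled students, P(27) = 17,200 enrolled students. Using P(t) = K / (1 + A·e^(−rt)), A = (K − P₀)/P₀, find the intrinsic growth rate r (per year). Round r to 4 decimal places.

r ≈ 0.0170 per year

A = (499000 − 11000)/11000 = 44.36364
17200 = 499000/(1 + 44.36364·e^(−r·27)) → e^(−27r) = (29.01163 − 1)/44.36364 = 0.63141
r = −ln(0.63141)/27 = 0.4598/27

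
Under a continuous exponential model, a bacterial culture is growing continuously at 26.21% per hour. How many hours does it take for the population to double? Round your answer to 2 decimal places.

doubling time ≈ 2.64 hours

doubling time = ln(2) / |r| = 0.69315 / 0.2621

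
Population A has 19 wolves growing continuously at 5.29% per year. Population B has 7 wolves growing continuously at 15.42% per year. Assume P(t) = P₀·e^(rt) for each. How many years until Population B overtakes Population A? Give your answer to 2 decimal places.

19·e^(0.0529t) = 7·e^(0.1542t)
19/7 = e^((0.1542 − 0.0529)t) → ln(2.71429) = 0.1013·t
t = 0.99853 / 0.1013

t ≈ 9.86 years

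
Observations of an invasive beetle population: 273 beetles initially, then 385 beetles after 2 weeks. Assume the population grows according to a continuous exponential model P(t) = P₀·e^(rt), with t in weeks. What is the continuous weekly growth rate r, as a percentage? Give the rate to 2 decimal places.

385 = 273 · e^(r·2)
e^(2r) = 385/273 = 1.41026
r = ln(1.41026) / 2 = 0.34377 / 2

r ≈ 17.19% per week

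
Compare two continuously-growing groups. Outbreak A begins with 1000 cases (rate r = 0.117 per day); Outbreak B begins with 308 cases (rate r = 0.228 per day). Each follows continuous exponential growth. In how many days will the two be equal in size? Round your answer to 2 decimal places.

t ≈ 10.61 days

1000·e^(0.117t) = 308·e^(0.228t)
1000/308 = e^((0.228 − 0.117)t) → ln(3.24675) = 0.111·t
t = 1.17766 / 0.111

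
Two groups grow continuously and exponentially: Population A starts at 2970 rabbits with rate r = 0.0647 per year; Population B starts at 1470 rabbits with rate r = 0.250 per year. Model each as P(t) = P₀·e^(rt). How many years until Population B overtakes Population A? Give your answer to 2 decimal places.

2970·e^(0.0647t) = 1470·e^(0.25t)
2970/1470 = e^((0.25 − 0.0647)t) → ln(2.02041) = 0.1853·t
t = 0.7033 / 0.1853

t ≈ 3.80 years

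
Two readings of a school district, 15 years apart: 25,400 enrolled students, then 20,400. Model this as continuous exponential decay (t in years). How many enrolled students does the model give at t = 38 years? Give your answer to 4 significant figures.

≈ 14,580 enrolled students

r = ln(20400/25400) / 15 ≈ -0.014614 per year
P(38) = 25400 · e^(-0.014614·38) = 25400 · 0.57388 ≈ 14576.44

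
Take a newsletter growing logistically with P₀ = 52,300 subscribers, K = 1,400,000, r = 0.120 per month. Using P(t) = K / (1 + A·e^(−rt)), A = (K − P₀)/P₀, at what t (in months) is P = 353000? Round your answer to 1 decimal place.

A = (1400000 − 52300)/52300 = 25.76864
353000 = 1400000/(1 + 25.76864·e^(−0.12t)) → 1 + 25.76864·e^(−0.12t) = 3.96601
e^(−0.12t) = 0.115101 → t = ln(8.688)/0.12 = 2.16194/0.12

t ≈ 18.0 months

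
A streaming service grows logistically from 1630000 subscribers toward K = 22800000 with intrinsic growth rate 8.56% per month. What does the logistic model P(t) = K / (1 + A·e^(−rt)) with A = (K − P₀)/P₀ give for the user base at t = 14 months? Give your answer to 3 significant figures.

≈ 4,640,000 subscribers

A = (22800000 − 1630000)/1630000 = 12.98773
P(14) = 22800000 / (1 + 12.98773·e^(−0.0856·14)) = 22800000 / (1 + 12.98773·0.301677)
= 22800000 / 4.91809 ≈ 4635943.19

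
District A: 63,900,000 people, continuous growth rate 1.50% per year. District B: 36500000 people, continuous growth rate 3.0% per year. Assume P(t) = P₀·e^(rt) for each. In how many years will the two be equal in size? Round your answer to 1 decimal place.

63900000·e^(0.015t) = 36500000·e^(0.03t)
63900000/36500000 = e^((0.03 − 0.015)t) → ln(1.75068) = 0.015·t
t = 0.56001 / 0.015

t ≈ 37.3 years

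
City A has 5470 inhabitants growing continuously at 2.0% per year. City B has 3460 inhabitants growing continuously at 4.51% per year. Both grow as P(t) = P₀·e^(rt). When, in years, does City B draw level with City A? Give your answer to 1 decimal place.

t ≈ 18.2 years

5470·e^(0.02t) = 3460·e^(0.0451t)
5470/3460 = e^((0.0451 − 0.02)t) → ln(1.58092) = 0.0251·t
t = 0.45801 / 0.0251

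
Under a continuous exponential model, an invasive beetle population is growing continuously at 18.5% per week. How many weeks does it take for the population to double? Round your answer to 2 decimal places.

doubling time = ln(2) / |r| = 0.69315 / 0.185

doubling time ≈ 3.75 weeks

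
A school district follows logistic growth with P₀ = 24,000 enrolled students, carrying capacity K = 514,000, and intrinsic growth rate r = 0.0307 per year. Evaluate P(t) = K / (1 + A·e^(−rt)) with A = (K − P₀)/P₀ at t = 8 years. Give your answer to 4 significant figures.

≈ 30,290 enrolled students

A = (514000 − 24000)/24000 = 20.41667
P(8) = 514000 / (1 + 20.41667·e^(−0.0307·8)) = 514000 / (1 + 20.41667·0.782235)
= 514000 / 16.97063 ≈ 30287.62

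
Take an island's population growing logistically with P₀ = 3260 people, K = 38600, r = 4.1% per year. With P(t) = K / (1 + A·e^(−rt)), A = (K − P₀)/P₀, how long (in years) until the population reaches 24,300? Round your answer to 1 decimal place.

A = (38600 − 3260)/3260 = 10.84049
24300 = 38600/(1 + 10.84049·e^(−0.041t)) → 1 + 10.84049·e^(−0.041t) = 1.58848
e^(−0.041t) = 0.054285 → t = ln(18.42125)/0.041 = 2.91351/0.041

t ≈ 71.1 years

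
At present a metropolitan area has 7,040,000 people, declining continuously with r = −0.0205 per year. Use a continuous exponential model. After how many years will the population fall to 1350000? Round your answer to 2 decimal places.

t ≈ 80.56 years

1350000 = 7040000 · e^(-0.0205·t)
t = ln(1350000/7040000) / -0.0205 = ln(0.19176) / -0.0205 = -1.6515 / -0.0205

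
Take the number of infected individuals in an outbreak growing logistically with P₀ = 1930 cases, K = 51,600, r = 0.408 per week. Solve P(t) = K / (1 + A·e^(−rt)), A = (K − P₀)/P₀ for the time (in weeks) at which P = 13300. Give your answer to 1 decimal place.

A = (51600 − 1930)/1930 = 25.73575
13300 = 51600/(1 + 25.73575·e^(−0.408t)) → 1 + 25.73575·e^(−0.408t) = 3.8797
e^(−0.408t) = 0.111895 → t = ln(8.93696)/0.408 = 2.1902/0.408

t ≈ 5.4 weeks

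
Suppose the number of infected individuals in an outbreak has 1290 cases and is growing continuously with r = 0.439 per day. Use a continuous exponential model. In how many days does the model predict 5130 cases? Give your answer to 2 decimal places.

5130 = 1290 · e^(0.439·t)
t = ln(5130/1290) / 0.439 = ln(3.97674) / 0.439 = 1.38046 / 0.439

t ≈ 3.14 days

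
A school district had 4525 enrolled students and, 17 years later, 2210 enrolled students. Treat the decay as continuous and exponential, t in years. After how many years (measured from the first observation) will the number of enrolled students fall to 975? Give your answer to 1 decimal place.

t ≈ 36.4 years

r = ln(2210/4525) / 17 ≈ -0.042154 per year
t = ln(975/4525) / r = -1.53494 / -0.042154 ≈ 36.412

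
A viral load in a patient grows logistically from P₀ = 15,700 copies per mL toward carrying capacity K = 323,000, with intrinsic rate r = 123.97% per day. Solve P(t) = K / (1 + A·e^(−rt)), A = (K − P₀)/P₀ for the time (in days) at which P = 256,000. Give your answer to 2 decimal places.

t ≈ 3.48 days

A = (323000 − 15700)/15700 = 19.57325
256000 = 323000/(1 + 19.57325·e^(−1.2397t)) → 1 + 19.57325·e^(−1.2397t) = 1.26172
e^(−1.2397t) = 0.013371 → t = ln(74.78734)/1.2397 = 4.31465/1.2397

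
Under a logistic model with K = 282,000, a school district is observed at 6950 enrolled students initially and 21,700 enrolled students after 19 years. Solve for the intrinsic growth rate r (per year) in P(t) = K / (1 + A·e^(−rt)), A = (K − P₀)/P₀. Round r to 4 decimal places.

A = (282000 − 6950)/6950 = 39.57554
21700 = 282000/(1 + 39.57554·e^(−r·19)) → e^(−19r) = (12.99539 − 1)/39.57554 = 0.303101
r = −ln(0.303101)/19 = 1.19369/19

r ≈ 0.0628 per year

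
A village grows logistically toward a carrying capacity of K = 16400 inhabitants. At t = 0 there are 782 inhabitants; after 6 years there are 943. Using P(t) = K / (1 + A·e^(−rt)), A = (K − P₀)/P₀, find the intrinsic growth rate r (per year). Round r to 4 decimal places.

A = (16400 − 782)/782 = 19.97187
943 = 16400/(1 + 19.97187·e^(−r·6)) → e^(−6r) = (17.3913 − 1)/19.97187 = 0.82072
r = −ln(0.82072)/6 = 0.19757/6

r ≈ 0.0329 per year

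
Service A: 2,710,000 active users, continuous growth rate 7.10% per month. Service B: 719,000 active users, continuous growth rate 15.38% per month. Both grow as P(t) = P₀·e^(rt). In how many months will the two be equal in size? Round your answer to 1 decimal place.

t ≈ 16.0 months

2710000·e^(0.071t) = 719000·e^(0.1538t)
2710000/719000 = e^((0.1538 − 0.071)t) → ln(3.76912) = 0.0828·t
t = 1.32684 / 0.0828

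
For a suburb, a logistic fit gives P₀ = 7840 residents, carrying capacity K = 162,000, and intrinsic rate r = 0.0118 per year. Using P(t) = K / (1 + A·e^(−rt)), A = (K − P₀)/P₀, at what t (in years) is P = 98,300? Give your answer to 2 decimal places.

A = (162000 − 7840)/7840 = 19.66327
98300 = 162000/(1 + 19.66327·e^(−0.0118t)) → 1 + 19.66327·e^(−0.0118t) = 1.64802
e^(−0.0118t) = 0.032956 → t = ln(30.34378)/0.0118 = 3.41259/0.0118

t ≈ 289.20 years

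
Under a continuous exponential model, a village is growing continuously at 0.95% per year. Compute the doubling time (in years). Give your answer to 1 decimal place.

doubling time ≈ 73.0 years

doubling time = ln(2) / |r| = 0.69315 / 0.0095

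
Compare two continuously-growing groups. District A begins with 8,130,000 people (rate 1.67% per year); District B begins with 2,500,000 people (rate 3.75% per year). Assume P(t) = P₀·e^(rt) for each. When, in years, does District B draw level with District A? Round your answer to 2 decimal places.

8130000·e^(0.0167t) = 2500000·e^(0.0375t)
8130000/2500000 = e^((0.0375 − 0.0167)t) → ln(3.252) = 0.0208·t
t = 1.17927 / 0.0208

t ≈ 56.70 years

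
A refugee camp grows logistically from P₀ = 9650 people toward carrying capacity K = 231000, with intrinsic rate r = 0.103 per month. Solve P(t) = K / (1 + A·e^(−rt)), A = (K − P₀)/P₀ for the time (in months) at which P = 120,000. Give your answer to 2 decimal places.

t ≈ 31.17 months

A = (231000 − 9650)/9650 = 22.93782
120000 = 231000/(1 + 22.93782·e^(−0.103t)) → 1 + 22.93782·e^(−0.103t) = 1.925
e^(−0.103t) = 0.040326 → t = ln(24.79765)/0.103 = 3.21075/0.103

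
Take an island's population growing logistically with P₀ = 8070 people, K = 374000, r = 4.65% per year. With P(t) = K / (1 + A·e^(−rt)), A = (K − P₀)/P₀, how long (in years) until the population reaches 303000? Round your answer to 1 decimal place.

A = (374000 − 8070)/8070 = 45.34449
303000 = 374000/(1 + 45.34449·e^(−0.0465t)) → 1 + 45.34449·e^(−0.0465t) = 1.23432
e^(−0.0465t) = 0.005168 → t = ln(193.51238)/0.0465 = 5.26534/0.0465

t ≈ 113.2 years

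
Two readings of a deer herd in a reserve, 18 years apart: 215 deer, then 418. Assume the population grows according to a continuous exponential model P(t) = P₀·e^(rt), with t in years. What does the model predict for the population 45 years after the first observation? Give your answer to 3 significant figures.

≈ 1,130 deer

r = ln(418/215) / 18 ≈ 0.036936 per year
P(45) = 215 · e^(0.036936·45) = 215 · 5.27041 ≈ 1133.14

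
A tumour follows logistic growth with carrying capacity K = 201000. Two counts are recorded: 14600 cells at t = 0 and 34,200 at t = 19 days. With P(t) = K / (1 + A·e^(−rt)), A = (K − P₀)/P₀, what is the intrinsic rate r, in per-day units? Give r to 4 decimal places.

A = (201000 − 14600)/14600 = 12.76712
34200 = 201000/(1 + 12.76712·e^(−r·19)) → e^(−19r) = (5.87719 − 1)/12.76712 = 0.382012
r = −ln(0.382012)/19 = 0.9623/19

r ≈ 0.0506 per day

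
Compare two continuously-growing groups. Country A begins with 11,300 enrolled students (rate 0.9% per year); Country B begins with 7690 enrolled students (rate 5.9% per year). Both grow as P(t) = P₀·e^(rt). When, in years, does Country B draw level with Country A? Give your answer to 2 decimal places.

t ≈ 7.70 years

11300·e^(0.009t) = 7690·e^(0.059t)
11300/7690 = e^((0.059 − 0.009)t) → ln(1.46944) = 0.05·t
t = 0.38488 / 0.05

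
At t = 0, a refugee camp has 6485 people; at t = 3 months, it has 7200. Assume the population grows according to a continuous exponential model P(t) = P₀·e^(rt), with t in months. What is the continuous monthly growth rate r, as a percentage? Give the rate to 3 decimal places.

r ≈ 3.486% per month

7200 = 6485 · e^(r·3)
e^(3r) = 7200/6485 = 1.11025
r = ln(1.11025) / 3 = 0.10459 / 3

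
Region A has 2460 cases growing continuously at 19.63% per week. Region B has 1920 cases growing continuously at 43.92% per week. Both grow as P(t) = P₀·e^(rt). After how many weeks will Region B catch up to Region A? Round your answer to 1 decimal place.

2460·e^(0.1963t) = 1920·e^(0.4392t)
2460/1920 = e^((0.4392 − 0.1963)t) → ln(1.28125) = 0.2429·t
t = 0.24784 / 0.2429

t ≈ 1.0 weeks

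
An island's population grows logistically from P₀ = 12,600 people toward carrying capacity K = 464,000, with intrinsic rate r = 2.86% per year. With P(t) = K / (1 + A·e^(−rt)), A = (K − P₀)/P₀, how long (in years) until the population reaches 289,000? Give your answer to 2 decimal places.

t ≈ 142.67 years

A = (464000 − 12600)/12600 = 35.8254
289000 = 464000/(1 + 35.8254·e^(−0.0286t)) → 1 + 35.8254·e^(−0.0286t) = 1.60554
e^(−0.0286t) = 0.016902 → t = ln(59.16308)/0.0286 = 4.0803/0.0286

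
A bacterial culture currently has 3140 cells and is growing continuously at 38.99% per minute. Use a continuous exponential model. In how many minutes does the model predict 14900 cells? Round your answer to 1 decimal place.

t ≈ 4.0 minutes

14900 = 3140 · e^(0.3899·t)
t = ln(14900/3140) / 0.3899 = ln(4.74522) / 0.3899 = 1.55714 / 0.3899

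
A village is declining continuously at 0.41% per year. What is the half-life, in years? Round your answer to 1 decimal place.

half-life = ln(2) / |r| = 0.69315 / 0.0041

half-life ≈ 169.1 years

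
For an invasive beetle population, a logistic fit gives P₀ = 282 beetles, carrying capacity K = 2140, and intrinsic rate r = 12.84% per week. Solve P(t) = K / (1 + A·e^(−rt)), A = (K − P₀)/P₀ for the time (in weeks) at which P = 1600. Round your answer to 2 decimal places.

A = (2140 − 282)/282 = 6.58865
1600 = 2140/(1 + 6.58865·e^(−0.1284t)) → 1 + 6.58865·e^(−0.1284t) = 1.3375
e^(−0.1284t) = 0.051224 → t = ln(19.52193)/0.1284 = 2.97154/0.1284

t ≈ 23.14 weeks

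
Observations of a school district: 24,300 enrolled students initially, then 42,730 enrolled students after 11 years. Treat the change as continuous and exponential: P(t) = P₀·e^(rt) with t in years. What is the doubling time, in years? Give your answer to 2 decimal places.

r = ln(42730/24300) / 11 = ln(1.75844) / 11 ≈ 0.051311 per year
doubling time = ln 2 / |r| = 0.69315 / 0.051311

doubling time ≈ 13.51 years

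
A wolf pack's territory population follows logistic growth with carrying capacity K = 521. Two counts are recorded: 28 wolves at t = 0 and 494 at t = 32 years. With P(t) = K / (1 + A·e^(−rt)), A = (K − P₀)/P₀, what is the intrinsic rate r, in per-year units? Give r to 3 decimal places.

A = (521 − 28)/28 = 17.60714
494 = 521/(1 + 17.60714·e^(−r·32)) → e^(−32r) = (1.05466 − 1)/17.60714 = 0.003104
r = −ln(0.003104)/32 = 5.775/32

r ≈ 0.180 per year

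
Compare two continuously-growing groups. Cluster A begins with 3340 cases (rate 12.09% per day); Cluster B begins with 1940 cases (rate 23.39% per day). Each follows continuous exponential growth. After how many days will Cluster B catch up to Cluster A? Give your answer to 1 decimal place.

3340·e^(0.1209t) = 1940·e^(0.2339t)
3340/1940 = e^((0.2339 − 0.1209)t) → ln(1.72165) = 0.113·t
t = 0.54328 / 0.113

t ≈ 4.8 days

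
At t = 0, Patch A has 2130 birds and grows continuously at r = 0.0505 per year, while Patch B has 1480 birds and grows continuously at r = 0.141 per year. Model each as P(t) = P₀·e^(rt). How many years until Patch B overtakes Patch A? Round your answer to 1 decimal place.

2130·e^(0.0505t) = 1480·e^(0.141t)
2130/1480 = e^((0.141 − 0.0505)t) → ln(1.43919) = 0.0905·t
t = 0.36408 / 0.0905

t ≈ 4.0 years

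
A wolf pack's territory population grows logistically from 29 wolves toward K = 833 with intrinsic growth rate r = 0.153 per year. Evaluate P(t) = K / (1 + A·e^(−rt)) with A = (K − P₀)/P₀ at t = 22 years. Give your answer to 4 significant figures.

A = (833 − 29)/29 = 27.72414
P(22) = 833 / (1 + 27.72414·e^(−0.153·22)) = 833 / (1 + 27.72414·0.034527)
= 833 / 1.95724 ≈ 425.6

≈ 425.6 wolves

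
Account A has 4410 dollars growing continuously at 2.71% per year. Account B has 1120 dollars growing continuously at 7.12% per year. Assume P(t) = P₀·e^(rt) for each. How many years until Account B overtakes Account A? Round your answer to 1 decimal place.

4410·e^(0.0271t) = 1120·e^(0.0712t)
4410/1120 = e^((0.0712 − 0.0271)t) → ln(3.9375) = 0.0441·t
t = 1.37055 / 0.0441

t ≈ 31.1 years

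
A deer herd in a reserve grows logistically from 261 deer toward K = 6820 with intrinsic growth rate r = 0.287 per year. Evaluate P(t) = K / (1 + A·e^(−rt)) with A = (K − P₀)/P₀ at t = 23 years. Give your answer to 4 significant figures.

≈ 6,595 deer

A = (6820 − 261)/261 = 25.13027
P(23) = 6820 / (1 + 25.13027·e^(−0.287·23)) = 6820 / (1 + 25.13027·0.001359)
= 6820 / 1.03415 ≈ 6594.77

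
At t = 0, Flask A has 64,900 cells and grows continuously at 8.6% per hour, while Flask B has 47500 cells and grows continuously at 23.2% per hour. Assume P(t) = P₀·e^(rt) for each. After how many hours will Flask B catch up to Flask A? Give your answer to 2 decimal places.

t ≈ 2.14 hours

64900·e^(0.086t) = 47500·e^(0.232t)
64900/47500 = e^((0.232 − 0.086)t) → ln(1.36632) = 0.146·t
t = 0.31212 / 0.146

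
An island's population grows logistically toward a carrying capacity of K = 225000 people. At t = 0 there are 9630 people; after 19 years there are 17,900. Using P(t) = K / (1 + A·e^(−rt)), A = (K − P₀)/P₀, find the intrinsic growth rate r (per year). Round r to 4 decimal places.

A = (225000 − 9630)/9630 = 22.36449
17900 = 225000/(1 + 22.36449·e^(−r·19)) → e^(−19r) = (12.56983 − 1)/22.36449 = 0.517331
r = −ln(0.517331)/19 = 0.65907/19

r ≈ 0.0347 per year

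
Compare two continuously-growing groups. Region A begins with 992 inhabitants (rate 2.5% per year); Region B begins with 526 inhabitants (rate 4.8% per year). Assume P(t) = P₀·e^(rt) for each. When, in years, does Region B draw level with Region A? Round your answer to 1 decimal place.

t ≈ 27.6 years

992·e^(0.025t) = 526·e^(0.048t)
992/526 = e^((0.048 − 0.025)t) → ln(1.88593) = 0.023·t
t = 0.63442 / 0.023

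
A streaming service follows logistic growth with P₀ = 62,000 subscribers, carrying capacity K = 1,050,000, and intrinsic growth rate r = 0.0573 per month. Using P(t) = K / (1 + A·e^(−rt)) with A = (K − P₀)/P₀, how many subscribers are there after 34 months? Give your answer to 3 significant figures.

≈ 321,000 subscribers

A = (1050000 − 62000)/62000 = 15.93548
P(34) = 1050000 / (1 + 15.93548·e^(−0.0573·34)) = 1050000 / (1 + 15.93548·0.14253)
= 1050000 / 3.27129 ≈ 320974.21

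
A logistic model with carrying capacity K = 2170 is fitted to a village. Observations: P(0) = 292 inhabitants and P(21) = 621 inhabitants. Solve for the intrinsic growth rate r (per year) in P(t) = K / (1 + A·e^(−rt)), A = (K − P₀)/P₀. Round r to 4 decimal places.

r ≈ 0.0451 per year

A = (2170 − 292)/292 = 6.43151
621 = 2170/(1 + 6.43151·e^(−r·21)) → e^(−21r) = (3.49436 − 1)/6.43151 = 0.387835
r = −ln(0.387835)/21 = 0.94718/21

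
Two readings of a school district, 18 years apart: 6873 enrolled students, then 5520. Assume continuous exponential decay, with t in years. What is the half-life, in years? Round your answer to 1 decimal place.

r = ln(5520/6873) / 18 = ln(0.80314) / 18 ≈ -0.012179 per year
half-life = ln 2 / |r| = 0.69315 / 0.012179

half-life ≈ 56.9 years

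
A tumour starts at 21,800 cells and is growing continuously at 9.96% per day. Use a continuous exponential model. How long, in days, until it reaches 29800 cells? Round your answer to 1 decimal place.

t ≈ 3.1 days

29800 = 21800 · e^(0.0996·t)
t = ln(29800/21800) / 0.0996 = ln(1.36697) / 0.0996 = 0.3126 / 0.0996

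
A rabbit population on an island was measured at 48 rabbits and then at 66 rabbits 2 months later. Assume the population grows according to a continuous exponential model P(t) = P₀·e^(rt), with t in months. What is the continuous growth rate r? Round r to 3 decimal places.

66 = 48 · e^(r·2)
e^(2r) = 66/48 = 1.375
r = ln(1.375) / 2 = 0.31845 / 2

r ≈ 0.159 per month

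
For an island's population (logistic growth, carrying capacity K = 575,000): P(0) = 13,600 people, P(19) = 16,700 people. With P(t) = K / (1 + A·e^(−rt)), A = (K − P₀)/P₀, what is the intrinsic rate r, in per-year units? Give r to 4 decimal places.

r ≈ 0.0111 per year

A = (575000 − 13600)/13600 = 41.27941
16700 = 575000/(1 + 41.27941·e^(−r·19)) → e^(−19r) = (34.43114 − 1)/41.27941 = 0.809874
r = −ln(0.809874)/19 = 0.21088/19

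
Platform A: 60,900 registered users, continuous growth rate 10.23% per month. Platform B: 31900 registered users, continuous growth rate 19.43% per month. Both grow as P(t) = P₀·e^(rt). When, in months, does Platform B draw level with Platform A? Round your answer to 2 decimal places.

t ≈ 7.03 months

60900·e^(0.1023t) = 31900·e^(0.1943t)
60900/31900 = e^((0.1943 − 0.1023)t) → ln(1.90909) = 0.092·t
t = 0.64663 / 0.092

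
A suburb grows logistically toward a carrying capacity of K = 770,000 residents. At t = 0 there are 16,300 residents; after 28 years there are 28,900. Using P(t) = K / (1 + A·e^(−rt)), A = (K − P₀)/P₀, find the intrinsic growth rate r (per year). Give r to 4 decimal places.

r ≈ 0.0211 per year

A = (770000 − 16300)/16300 = 46.23926
28900 = 770000/(1 + 46.23926·e^(−r·28)) → e^(−28r) = (26.6436 − 1)/46.23926 = 0.554585
r = −ln(0.554585)/28 = 0.58954/28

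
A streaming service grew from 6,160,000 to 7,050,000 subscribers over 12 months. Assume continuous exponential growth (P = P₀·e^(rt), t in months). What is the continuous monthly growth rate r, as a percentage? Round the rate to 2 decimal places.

7050000 = 6160000 · e^(r·12)
e^(12r) = 7050000/6160000 = 1.14448
r = ln(1.14448) / 12 = 0.13495 / 12

r ≈ 1.12% per month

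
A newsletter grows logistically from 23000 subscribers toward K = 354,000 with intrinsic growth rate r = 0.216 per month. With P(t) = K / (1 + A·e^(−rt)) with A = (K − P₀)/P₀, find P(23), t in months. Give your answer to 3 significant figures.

≈ 322,000 subscribers

A = (354000 − 23000)/23000 = 14.3913
P(23) = 354000 / (1 + 14.3913·e^(−0.216·23)) = 354000 / (1 + 14.3913·0.006957)
= 354000 / 1.10012 ≈ 321782.79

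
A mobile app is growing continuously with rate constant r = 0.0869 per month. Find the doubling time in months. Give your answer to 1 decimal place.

doubling time = ln(2) / |r| = 0.69315 / 0.0869

doubling time ≈ 8.0 months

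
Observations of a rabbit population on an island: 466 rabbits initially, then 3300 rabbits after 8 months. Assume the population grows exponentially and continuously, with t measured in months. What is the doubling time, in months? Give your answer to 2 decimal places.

doubling time ≈ 2.83 months

r = ln(3300/466) / 8 = ln(7.08155) / 8 ≈ 0.244687 per month
doubling time = ln 2 / |r| = 0.69315 / 0.244687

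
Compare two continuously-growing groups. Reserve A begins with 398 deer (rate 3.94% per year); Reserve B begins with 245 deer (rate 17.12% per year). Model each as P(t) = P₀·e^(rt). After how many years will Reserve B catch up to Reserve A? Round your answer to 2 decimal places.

t ≈ 3.68 years

398·e^(0.0394t) = 245·e^(0.1712t)
398/245 = e^((0.1712 − 0.0394)t) → ln(1.62449) = 0.1318·t
t = 0.48519 / 0.1318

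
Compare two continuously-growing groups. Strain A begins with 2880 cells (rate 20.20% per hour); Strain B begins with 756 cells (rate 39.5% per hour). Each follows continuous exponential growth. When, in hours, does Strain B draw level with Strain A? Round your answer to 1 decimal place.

2880·e^(0.202t) = 756·e^(0.395t)
2880/756 = e^((0.395 − 0.202)t) → ln(3.80952) = 0.193·t
t = 1.3375 / 0.193

t ≈ 6.9 hours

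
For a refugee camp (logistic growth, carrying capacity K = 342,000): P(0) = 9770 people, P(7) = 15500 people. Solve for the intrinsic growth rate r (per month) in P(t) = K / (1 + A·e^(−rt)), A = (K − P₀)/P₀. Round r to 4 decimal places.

r ≈ 0.0684 per month

A = (342000 − 9770)/9770 = 34.00512
15500 = 342000/(1 + 34.00512·e^(−r·7)) → e^(−7r) = (22.06452 − 1)/34.00512 = 0.619451
r = −ln(0.619451)/7 = 0.47892/7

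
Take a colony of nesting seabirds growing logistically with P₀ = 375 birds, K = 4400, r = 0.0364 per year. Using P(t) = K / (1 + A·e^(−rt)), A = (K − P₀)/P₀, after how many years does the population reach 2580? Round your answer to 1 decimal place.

t ≈ 74.8 years

A = (4400 − 375)/375 = 10.73333
2580 = 4400/(1 + 10.73333·e^(−0.0364t)) → 1 + 10.73333·e^(−0.0364t) = 1.70543
e^(−0.0364t) = 0.065723 → t = ln(15.21538)/0.0364 = 2.72231/0.0364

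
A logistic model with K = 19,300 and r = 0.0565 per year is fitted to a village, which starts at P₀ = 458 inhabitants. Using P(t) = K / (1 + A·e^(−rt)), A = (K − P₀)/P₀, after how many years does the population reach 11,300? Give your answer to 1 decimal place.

A = (19300 − 458)/458 = 41.13974
11300 = 19300/(1 + 41.13974·e^(−0.0565t)) → 1 + 41.13974·e^(−0.0565t) = 1.70796
e^(−0.0565t) = 0.017209 → t = ln(58.10988)/0.0565 = 4.06234/0.0565

t ≈ 71.9 years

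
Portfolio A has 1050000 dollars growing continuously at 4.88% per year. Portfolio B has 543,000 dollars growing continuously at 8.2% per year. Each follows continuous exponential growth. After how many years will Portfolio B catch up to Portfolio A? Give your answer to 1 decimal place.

1050000·e^(0.0488t) = 543000·e^(0.082t)
1050000/543000 = e^((0.082 − 0.0488)t) → ln(1.9337) = 0.0332·t
t = 0.65944 / 0.0332

t ≈ 19.9 years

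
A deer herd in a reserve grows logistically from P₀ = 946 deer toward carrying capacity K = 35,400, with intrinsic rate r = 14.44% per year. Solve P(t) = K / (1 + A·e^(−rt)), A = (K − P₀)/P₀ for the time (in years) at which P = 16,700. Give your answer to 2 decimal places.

t ≈ 24.11 years

A = (35400 − 946)/946 = 36.42072
16700 = 35400/(1 + 36.42072·e^(−0.1444t)) → 1 + 36.42072·e^(−0.1444t) = 2.11976
e^(−0.1444t) = 0.030745 → t = ln(32.52545)/0.1444 = 3.48202/0.1444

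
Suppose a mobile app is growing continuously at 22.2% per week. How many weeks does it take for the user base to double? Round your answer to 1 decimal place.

doubling time = ln(2) / |r| = 0.69315 / 0.222

doubling time ≈ 3.1 weeks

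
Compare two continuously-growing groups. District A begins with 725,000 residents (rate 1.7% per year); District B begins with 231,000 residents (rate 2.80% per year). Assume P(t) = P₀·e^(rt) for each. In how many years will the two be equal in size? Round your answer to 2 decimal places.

725000·e^(0.017t) = 231000·e^(0.028t)
725000/231000 = e^((0.028 − 0.017)t) → ln(3.13853) = 0.011·t
t = 1.14375 / 0.011

t ≈ 103.98 years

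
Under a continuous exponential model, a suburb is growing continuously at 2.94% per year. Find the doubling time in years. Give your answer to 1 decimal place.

doubling time = ln(2) / |r| = 0.69315 / 0.0294

doubling time ≈ 23.6 years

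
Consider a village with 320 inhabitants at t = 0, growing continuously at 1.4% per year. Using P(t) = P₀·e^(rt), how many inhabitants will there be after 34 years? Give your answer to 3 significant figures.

≈ 515 inhabitants

P(34) = 320 · e^(0.014·34) = 320 · e^(0.476)
= 320 · 1.60962 ≈ 515.08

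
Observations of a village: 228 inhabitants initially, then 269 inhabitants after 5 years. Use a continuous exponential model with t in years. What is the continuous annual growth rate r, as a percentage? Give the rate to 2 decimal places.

269 = 228 · e^(r·5)
e^(5r) = 269/228 = 1.17982
r = ln(1.17982) / 5 = 0.16537 / 5

r ≈ 3.31% per year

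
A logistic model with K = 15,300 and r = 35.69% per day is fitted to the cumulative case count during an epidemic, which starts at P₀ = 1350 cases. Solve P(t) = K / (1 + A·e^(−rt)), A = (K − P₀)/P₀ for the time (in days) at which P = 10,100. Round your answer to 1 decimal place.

t ≈ 8.4 days

A = (15300 − 1350)/1350 = 10.33333
10100 = 15300/(1 + 10.33333·e^(−0.3569t)) → 1 + 10.33333·e^(−0.3569t) = 1.51485
e^(−0.3569t) = 0.049824 → t = ln(20.07051)/0.3569 = 2.99925/0.3569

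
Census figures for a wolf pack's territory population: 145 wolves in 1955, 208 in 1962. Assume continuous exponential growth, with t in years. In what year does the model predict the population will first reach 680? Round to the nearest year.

year 1985

r = ln(208/145) / 7 = 0.3608/7 ≈ 0.051543 per year
t = ln(680/145) / r = 1.54536/0.051543 ≈ 29.98 years after 1955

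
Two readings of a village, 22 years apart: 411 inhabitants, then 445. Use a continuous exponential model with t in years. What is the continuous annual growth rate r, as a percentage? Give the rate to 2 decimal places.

445 = 411 · e^(r·22)
e^(22r) = 445/411 = 1.08273
r = ln(1.08273) / 22 = 0.07948 / 22

r ≈ 0.36% per year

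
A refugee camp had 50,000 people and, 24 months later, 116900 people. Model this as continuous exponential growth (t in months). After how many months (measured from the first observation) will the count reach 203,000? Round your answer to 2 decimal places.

t ≈ 39.60 months

r = ln(116900/50000) / 24 ≈ 0.035387 per month
t = ln(203000/50000) / r = 1.40118 / 0.035387 ≈ 39.596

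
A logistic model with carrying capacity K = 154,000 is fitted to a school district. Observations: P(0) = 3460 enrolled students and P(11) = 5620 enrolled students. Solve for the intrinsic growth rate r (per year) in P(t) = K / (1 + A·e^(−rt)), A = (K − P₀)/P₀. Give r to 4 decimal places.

r ≈ 0.0454 per year

A = (154000 − 3460)/3460 = 43.50867
5620 = 154000/(1 + 43.50867·e^(−r·11)) → e^(−11r) = (27.40214 − 1)/43.50867 = 0.606825
r = −ln(0.606825)/11 = 0.49952/11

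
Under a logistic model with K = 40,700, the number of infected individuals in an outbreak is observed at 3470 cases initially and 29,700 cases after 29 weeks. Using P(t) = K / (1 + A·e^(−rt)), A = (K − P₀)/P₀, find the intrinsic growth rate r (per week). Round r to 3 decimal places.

r ≈ 0.116 per week

A = (40700 − 3470)/3470 = 10.72911
29700 = 40700/(1 + 10.72911·e^(−r·29)) → e^(−29r) = (1.37037 − 1)/10.72911 = 0.03452
r = −ln(0.03452)/29 = 3.36621/29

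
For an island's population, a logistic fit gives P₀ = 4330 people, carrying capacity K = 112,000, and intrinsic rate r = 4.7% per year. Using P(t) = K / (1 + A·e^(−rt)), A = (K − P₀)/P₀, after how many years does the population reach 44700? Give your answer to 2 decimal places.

A = (112000 − 4330)/4330 = 24.86605
44700 = 112000/(1 + 24.86605·e^(−0.047t)) → 1 + 24.86605·e^(−0.047t) = 2.50559
e^(−0.047t) = 0.060548 → t = ln(16.51579)/0.047 = 2.80432/0.047

t ≈ 59.67 years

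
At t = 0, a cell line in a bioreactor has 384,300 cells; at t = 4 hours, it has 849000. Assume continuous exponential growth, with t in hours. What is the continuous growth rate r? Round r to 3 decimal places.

849000 = 384300 · e^(r·4)
e^(4r) = 849000/384300 = 2.20921
r = ln(2.20921) / 4 = 0.79264 / 4

r ≈ 0.198 per hour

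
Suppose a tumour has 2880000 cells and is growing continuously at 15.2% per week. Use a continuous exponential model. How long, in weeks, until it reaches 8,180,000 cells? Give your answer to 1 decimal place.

8180000 = 2880000 · e^(0.152·t)
t = ln(8180000/2880000) / 0.152 = ln(2.84028) / 0.152 = 1.0439 / 0.152

t ≈ 6.9 weeks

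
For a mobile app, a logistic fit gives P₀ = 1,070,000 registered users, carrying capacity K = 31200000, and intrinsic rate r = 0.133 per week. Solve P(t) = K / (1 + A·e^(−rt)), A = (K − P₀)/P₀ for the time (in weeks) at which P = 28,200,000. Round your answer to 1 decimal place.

t ≈ 41.9 weeks

A = (31200000 − 1070000)/1070000 = 28.15888
28200000 = 31200000/(1 + 28.15888·e^(−0.133t)) → 1 + 28.15888·e^(−0.133t) = 1.10638
e^(−0.133t) = 0.003778 → t = ln(264.69346)/0.133 = 5.57857/0.133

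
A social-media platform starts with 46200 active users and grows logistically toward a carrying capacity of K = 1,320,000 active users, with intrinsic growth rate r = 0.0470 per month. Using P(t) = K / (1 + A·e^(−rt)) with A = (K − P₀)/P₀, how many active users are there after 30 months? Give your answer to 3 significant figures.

A = (1320000 − 46200)/46200 = 27.57143
P(30) = 1320000 / (1 + 27.57143·e^(−0.047·30)) = 1320000 / (1 + 27.57143·0.244143)
= 1320000 / 7.73138 ≈ 170732.8

≈ 171,000 active users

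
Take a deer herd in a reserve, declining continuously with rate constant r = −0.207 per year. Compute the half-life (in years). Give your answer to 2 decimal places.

half-life = ln(2) / |r| = 0.69315 / 0.207

half-life ≈ 3.35 years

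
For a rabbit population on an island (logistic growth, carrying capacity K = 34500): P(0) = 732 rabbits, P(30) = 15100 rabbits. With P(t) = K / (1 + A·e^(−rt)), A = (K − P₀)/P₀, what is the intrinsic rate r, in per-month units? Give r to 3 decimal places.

A = (34500 − 732)/732 = 46.13115
15100 = 34500/(1 + 46.13115·e^(−r·30)) → e^(−30r) = (2.28477 − 1)/46.13115 = 0.02785
r = −ln(0.02785)/30 = 3.58091/30

r ≈ 0.119 per month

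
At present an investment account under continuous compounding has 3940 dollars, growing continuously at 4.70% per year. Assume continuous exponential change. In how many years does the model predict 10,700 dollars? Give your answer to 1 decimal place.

10700 = 3940 · e^(0.047·t)
t = ln(10700/3940) / 0.047 = ln(2.71574) / 0.047 = 0.99906 / 0.047

t ≈ 21.3 years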